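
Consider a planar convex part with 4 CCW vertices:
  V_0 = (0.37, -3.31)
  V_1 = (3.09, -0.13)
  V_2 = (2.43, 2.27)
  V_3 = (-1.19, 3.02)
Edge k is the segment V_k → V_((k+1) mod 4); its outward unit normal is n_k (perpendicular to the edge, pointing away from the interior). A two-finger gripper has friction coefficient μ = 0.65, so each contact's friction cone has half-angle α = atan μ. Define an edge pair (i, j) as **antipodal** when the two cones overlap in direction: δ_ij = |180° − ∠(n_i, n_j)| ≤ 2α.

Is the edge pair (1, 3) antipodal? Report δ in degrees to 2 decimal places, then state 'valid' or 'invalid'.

α = atan 0.65 = 33.02°;  2α = 66.05°
edge 1: e_1 = (-0.66, +2.40);  n_1 = (+0.9642, +0.2652)
edge 3: e_3 = (+1.56, -6.33);  n_3 = (-0.9709, -0.2393)
∠(n_1, n_3) = 178.47°
δ = |180° − 178.47°| = 1.53°
1.53° ≤ 2α = 66.05°  →  valid

δ = 1.53°, valid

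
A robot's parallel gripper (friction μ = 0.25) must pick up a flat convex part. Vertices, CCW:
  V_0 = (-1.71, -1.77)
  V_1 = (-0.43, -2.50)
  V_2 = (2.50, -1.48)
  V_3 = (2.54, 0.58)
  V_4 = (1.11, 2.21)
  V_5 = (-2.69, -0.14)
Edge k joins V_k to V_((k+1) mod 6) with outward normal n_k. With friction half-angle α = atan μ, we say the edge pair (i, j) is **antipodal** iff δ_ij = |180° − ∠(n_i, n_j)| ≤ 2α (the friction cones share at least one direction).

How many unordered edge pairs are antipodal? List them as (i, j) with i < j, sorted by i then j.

count = 3; pairs: (0,3), (1,4), (3,5)

α = atan 0.25 = 14.04°;  2α = 28.07°
n_0 = (-0.4954, -0.8687)
n_1 = (+0.3288, -0.9444)
n_2 = (+0.9998, -0.0194)
n_3 = (+0.7517, +0.6595)
n_4 = (-0.5260, +0.8505)
n_5 = (-0.8570, -0.5153)
  (0,1): δ = 131.11°  ·
  (0,2): δ = 61.42°  ·
  (0,3): δ = 19.04°  ✓
  (0,4): δ = 61.43°  ·
  (0,5): δ = 150.71°  ·
  (1,2): δ = 110.31°  ·
  (1,3): δ = 67.93°  ·
  (1,4): δ = 12.54°  ✓
  (1,5): δ = 101.82°  ·
  (2,3): δ = 137.63°  ·
  (2,4): δ = 57.15°  ·
  (2,5): δ = 32.13°  ·
  (3,4): δ = 99.53°  ·
  (3,5): δ = 10.25°  ✓
  (4,5): δ = 90.72°  ·
antipodal pairs: 3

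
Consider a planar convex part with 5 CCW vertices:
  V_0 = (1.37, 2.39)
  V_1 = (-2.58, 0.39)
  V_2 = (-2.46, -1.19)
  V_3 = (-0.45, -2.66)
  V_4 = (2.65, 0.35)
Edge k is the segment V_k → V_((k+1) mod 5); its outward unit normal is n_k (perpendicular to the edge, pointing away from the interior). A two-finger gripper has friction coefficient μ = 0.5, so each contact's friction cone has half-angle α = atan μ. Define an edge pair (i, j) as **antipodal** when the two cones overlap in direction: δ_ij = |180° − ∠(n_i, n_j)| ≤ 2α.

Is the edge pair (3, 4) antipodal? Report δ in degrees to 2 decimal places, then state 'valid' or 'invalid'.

α = atan 0.5 = 26.57°;  2α = 53.13°
edge 3: e_3 = (+3.10, +3.01);  n_3 = (+0.6966, -0.7174)
edge 4: e_4 = (-1.28, +2.04);  n_4 = (+0.8471, +0.5315)
∠(n_3, n_4) = 77.95°
δ = |180° − 77.95°| = 102.05°
102.05° > 2α = 53.13°  →  invalid

δ = 102.05°, invalid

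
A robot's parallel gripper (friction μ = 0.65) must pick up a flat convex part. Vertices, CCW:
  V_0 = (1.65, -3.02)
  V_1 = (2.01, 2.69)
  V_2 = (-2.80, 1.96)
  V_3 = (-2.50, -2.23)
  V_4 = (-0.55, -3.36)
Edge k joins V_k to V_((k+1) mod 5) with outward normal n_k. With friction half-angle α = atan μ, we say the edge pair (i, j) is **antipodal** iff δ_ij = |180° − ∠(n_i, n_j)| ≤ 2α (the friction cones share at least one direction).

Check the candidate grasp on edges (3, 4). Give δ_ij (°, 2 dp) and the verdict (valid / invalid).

δ = 141.12°, invalid

α = atan 0.65 = 33.02°;  2α = 66.05°
edge 3: e_3 = (+1.95, -1.13);  n_3 = (-0.5014, -0.8652)
edge 4: e_4 = (+2.20, +0.34);  n_4 = (+0.1527, -0.9883)
∠(n_3, n_4) = 38.88°
δ = |180° − 38.88°| = 141.12°
141.12° > 2α = 66.05°  →  invalid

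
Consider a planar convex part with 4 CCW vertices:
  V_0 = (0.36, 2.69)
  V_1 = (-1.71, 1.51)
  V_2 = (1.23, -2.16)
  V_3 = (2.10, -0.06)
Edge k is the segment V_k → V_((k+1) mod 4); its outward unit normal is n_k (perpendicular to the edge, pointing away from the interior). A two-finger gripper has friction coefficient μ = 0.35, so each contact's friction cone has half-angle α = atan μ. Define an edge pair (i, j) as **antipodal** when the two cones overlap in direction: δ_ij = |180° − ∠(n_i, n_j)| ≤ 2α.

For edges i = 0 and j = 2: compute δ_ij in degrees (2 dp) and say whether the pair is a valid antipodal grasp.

δ = 37.81°, valid

α = atan 0.35 = 19.29°;  2α = 38.58°
edge 0: e_0 = (-2.07, -1.18);  n_0 = (-0.4952, +0.8688)
edge 2: e_2 = (+0.87, +2.10);  n_2 = (+0.9239, -0.3827)
∠(n_0, n_2) = 142.19°
δ = |180° − 142.19°| = 37.81°
37.81° ≤ 2α = 38.58°  →  valid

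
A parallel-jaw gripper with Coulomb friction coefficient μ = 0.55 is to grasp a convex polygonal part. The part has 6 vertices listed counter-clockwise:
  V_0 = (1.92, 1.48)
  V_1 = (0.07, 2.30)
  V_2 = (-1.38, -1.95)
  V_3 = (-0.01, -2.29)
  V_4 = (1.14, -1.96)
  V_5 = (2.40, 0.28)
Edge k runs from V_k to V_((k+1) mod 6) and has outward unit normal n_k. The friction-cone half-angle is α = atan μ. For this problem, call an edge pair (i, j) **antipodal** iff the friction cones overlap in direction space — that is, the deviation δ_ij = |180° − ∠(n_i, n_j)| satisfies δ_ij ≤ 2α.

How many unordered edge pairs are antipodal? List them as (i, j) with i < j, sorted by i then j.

count = 6; pairs: (0,2), (0,3), (1,3), (1,4), (1,5), (2,5)

α = atan 0.55 = 28.81°;  2α = 57.62°
n_0 = (+0.4052, +0.9142)
n_1 = (-0.9464, +0.3229)
n_2 = (-0.2409, -0.9706)
n_3 = (+0.2758, -0.9612)
n_4 = (+0.8716, -0.4903)
n_5 = (+0.9285, +0.3714)
  (0,1): δ = 84.93°  ·
  (0,2): δ = 9.97°  ✓
  (0,3): δ = 39.92°  ✓
  (0,4): δ = 84.55°  ·
  (0,5): δ = 135.71°  ·
  (1,2): δ = 85.10°  ·
  (1,3): δ = 55.15°  ✓
  (1,4): δ = 10.52°  ✓
  (1,5): δ = 40.64°  ✓
  (2,3): δ = 150.05°  ·
  (2,4): δ = 105.42°  ·
  (2,5): δ = 54.26°  ✓
  (3,4): δ = 135.37°  ·
  (3,5): δ = 84.21°  ·
  (4,5): δ = 128.84°  ·
antipodal pairs: 6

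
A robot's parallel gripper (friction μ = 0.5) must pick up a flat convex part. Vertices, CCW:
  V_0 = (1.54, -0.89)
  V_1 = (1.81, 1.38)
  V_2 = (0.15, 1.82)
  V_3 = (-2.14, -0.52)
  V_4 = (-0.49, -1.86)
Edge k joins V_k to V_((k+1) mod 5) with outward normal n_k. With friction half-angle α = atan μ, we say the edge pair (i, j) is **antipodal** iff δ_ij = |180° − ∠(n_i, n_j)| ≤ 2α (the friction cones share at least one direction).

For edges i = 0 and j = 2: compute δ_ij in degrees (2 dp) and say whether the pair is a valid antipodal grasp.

δ = 37.60°, valid

α = atan 0.5 = 26.57°;  2α = 53.13°
edge 0: e_0 = (+0.27, +2.27);  n_0 = (+0.9930, -0.1181)
edge 2: e_2 = (-2.29, -2.34);  n_2 = (-0.7147, +0.6994)
∠(n_0, n_2) = 142.40°
δ = |180° − 142.40°| = 37.60°
37.60° ≤ 2α = 53.13°  →  valid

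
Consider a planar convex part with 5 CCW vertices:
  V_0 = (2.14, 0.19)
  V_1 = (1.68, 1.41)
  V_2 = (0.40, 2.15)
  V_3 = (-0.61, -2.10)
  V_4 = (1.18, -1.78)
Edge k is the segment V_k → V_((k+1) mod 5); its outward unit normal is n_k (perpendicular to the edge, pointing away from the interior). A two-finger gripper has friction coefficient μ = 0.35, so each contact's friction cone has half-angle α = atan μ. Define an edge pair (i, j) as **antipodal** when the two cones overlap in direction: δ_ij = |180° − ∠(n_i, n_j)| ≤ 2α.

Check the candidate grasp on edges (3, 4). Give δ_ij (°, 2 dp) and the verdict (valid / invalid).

δ = 126.12°, invalid

α = atan 0.35 = 19.29°;  2α = 38.58°
edge 3: e_3 = (+1.79, +0.32);  n_3 = (+0.1760, -0.9844)
edge 4: e_4 = (+0.96, +1.97);  n_4 = (+0.8989, -0.4381)
∠(n_3, n_4) = 53.88°
δ = |180° − 53.88°| = 126.12°
126.12° > 2α = 38.58°  →  invalid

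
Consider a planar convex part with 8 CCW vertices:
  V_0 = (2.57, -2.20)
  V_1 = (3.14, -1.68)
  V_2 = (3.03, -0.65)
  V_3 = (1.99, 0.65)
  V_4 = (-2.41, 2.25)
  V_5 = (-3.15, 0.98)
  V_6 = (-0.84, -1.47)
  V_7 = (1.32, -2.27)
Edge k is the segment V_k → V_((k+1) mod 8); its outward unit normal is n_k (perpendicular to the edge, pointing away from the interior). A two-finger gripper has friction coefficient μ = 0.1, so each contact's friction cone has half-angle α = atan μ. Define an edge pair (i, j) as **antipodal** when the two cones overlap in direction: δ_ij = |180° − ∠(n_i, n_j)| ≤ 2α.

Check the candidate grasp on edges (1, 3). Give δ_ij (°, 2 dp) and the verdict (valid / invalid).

δ = 116.08°, invalid

α = atan 0.1 = 5.71°;  2α = 11.42°
edge 1: e_1 = (-0.11, +1.03);  n_1 = (+0.9943, +0.1062)
edge 3: e_3 = (-4.40, +1.60);  n_3 = (+0.3417, +0.9398)
∠(n_1, n_3) = 63.92°
δ = |180° − 63.92°| = 116.08°
116.08° > 2α = 11.42°  →  invalid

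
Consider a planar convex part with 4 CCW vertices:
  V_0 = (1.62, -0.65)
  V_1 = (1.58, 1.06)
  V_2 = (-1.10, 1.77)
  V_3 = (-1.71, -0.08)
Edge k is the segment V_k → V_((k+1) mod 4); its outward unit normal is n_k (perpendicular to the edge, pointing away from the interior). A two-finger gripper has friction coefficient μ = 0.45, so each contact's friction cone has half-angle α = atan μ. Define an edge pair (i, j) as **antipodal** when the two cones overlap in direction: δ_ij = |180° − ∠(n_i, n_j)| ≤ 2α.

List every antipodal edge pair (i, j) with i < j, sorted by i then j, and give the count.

count = 2; pairs: (0,2), (1,3)

α = atan 0.45 = 24.23°;  2α = 48.46°
n_0 = (+0.9997, +0.0234)
n_1 = (+0.2561, +0.9667)
n_2 = (-0.9497, +0.3131)
n_3 = (-0.1687, -0.9857)
  (0,1): δ = 106.18°  ·
  (0,2): δ = 19.59°  ✓
  (0,3): δ = 78.95°  ·
  (1,2): δ = 93.41°  ·
  (1,3): δ = 5.12°  ✓
  (2,3): δ = 81.46°  ·
antipodal pairs: 2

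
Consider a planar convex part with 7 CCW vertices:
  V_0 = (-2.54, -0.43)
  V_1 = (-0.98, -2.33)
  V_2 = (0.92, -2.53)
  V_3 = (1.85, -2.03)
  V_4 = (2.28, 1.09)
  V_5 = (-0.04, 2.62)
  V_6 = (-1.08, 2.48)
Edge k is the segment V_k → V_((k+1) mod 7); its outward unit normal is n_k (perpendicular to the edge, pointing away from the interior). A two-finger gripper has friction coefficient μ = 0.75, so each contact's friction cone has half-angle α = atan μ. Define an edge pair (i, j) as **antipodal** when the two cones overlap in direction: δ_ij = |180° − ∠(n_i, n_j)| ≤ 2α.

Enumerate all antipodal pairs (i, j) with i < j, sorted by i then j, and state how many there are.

α = atan 0.75 = 36.87°;  2α = 73.74°
n_0 = (-0.7729, -0.6346)
n_1 = (-0.1047, -0.9945)
n_2 = (+0.4735, -0.8808)
n_3 = (+0.9906, -0.1365)
n_4 = (+0.5505, +0.8348)
n_5 = (-0.1334, +0.9911)
n_6 = (-0.8938, +0.4484)
  (0,1): δ = 135.40°  ·
  (0,2): δ = 101.12°  ·
  (0,3): δ = 47.23°  ✓
  (0,4): δ = 17.21°  ✓
  (0,5): δ = 58.28°  ✓
  (0,6): δ = 113.97°  ·
  (1,2): δ = 145.73°  ·
  (1,3): δ = 91.84°  ·
  (1,4): δ = 27.40°  ✓
  (1,5): δ = 13.68°  ✓
  (1,6): δ = 69.37°  ✓
  (2,3): δ = 126.11°  ·
  (2,4): δ = 61.67°  ✓
  (2,5): δ = 20.60°  ✓
  (2,6): δ = 35.09°  ✓
  (3,4): δ = 115.56°  ·
  (3,5): δ = 74.49°  ·
  (3,6): δ = 18.80°  ✓
  (4,5): δ = 138.93°  ·
  (4,6): δ = 83.24°  ·
  (5,6): δ = 124.31°  ·
antipodal pairs: 10

count = 10; pairs: (0,3), (0,4), (0,5), (1,4), (1,5), (1,6), (2,4), (2,5), (2,6), (3,6)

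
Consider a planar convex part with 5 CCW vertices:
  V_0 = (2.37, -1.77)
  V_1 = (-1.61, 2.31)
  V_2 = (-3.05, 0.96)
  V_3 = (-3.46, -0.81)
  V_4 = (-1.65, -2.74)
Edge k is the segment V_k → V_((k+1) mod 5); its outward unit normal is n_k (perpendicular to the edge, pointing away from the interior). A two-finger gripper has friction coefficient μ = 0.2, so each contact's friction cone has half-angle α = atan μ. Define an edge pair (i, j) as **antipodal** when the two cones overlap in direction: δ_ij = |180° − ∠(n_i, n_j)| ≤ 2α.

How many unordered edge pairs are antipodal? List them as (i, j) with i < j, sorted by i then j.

count = 1; pairs: (0,3)

α = atan 0.2 = 11.31°;  2α = 22.62°
n_0 = (+0.7158, +0.6983)
n_1 = (-0.6839, +0.7295)
n_2 = (-0.9742, +0.2257)
n_3 = (-0.7294, -0.6841)
n_4 = (+0.2346, -0.9721)
  (0,1): δ = 91.14°  ·
  (0,2): δ = 57.33°  ·
  (0,3): δ = 1.13°  ✓
  (0,4): δ = 59.28°  ·
  (1,2): δ = 146.19°  ·
  (1,3): δ = 89.99°  ·
  (1,4): δ = 29.59°  ·
  (2,3): δ = 123.80°  ·
  (2,4): δ = 63.39°  ·
  (3,4): δ = 119.60°  ·
antipodal pairs: 1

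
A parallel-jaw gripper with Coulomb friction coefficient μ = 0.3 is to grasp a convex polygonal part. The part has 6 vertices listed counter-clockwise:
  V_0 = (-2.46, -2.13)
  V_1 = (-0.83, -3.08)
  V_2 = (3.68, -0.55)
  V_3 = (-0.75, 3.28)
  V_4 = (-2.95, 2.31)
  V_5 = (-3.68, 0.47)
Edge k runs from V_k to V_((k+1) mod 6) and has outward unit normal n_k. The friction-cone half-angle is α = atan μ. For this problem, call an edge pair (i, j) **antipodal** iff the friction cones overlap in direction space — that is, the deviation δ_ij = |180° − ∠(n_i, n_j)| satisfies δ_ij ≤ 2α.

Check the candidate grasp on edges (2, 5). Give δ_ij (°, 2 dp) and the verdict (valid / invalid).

δ = 24.02°, valid

α = atan 0.3 = 16.70°;  2α = 33.40°
edge 2: e_2 = (-4.43, +3.83);  n_2 = (+0.6540, +0.7565)
edge 5: e_5 = (+1.22, -2.60);  n_5 = (-0.9053, -0.4248)
∠(n_2, n_5) = 155.98°
δ = |180° − 155.98°| = 24.02°
24.02° ≤ 2α = 33.40°  →  valid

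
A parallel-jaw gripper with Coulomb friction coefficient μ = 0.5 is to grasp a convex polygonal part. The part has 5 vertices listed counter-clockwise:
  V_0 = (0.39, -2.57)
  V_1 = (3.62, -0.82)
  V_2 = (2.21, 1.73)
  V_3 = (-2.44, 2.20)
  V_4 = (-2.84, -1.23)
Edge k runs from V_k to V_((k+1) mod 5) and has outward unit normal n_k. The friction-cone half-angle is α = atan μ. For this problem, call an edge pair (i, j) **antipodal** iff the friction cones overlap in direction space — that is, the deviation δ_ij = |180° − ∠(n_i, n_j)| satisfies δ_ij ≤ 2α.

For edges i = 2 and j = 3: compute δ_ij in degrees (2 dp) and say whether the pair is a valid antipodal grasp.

δ = 90.88°, invalid

α = atan 0.5 = 26.57°;  2α = 53.13°
edge 2: e_2 = (-4.65, +0.47);  n_2 = (+0.1006, +0.9949)
edge 3: e_3 = (-0.40, -3.43);  n_3 = (-0.9933, +0.1158)
∠(n_2, n_3) = 89.12°
δ = |180° − 89.12°| = 90.88°
90.88° > 2α = 53.13°  →  invalid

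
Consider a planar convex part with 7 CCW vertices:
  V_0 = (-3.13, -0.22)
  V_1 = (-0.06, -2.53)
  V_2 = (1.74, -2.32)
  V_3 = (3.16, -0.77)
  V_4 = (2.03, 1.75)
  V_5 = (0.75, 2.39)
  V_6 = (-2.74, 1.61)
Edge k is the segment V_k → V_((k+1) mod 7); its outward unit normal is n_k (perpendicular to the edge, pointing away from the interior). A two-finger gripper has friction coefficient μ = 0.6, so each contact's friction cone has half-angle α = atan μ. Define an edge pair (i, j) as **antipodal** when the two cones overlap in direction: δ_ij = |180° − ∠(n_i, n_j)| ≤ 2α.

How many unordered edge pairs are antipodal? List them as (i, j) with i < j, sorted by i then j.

α = atan 0.6 = 30.96°;  2α = 61.93°
n_0 = (-0.6012, -0.7991)
n_1 = (+0.1159, -0.9933)
n_2 = (+0.7374, -0.6755)
n_3 = (+0.9125, +0.4092)
n_4 = (+0.4472, +0.8944)
n_5 = (-0.2181, +0.9759)
n_6 = (-0.9780, +0.2084)
  (0,1): δ = 136.39°  ·
  (0,2): δ = 95.53°  ·
  (0,3): δ = 28.89°  ✓
  (0,4): δ = 10.39°  ✓
  (0,5): δ = 49.56°  ✓
  (0,6): δ = 114.93°  ·
  (1,2): δ = 139.15°  ·
  (1,3): δ = 72.50°  ·
  (1,4): δ = 33.22°  ✓
  (1,5): δ = 5.94°  ✓
  (1,6): δ = 71.31°  ·
  (2,3): δ = 113.35°  ·
  (2,4): δ = 74.07°  ·
  (2,5): δ = 34.91°  ✓
  (2,6): δ = 30.46°  ✓
  (3,4): δ = 140.72°  ·
  (3,5): δ = 101.55°  ·
  (3,6): δ = 36.18°  ✓
  (4,5): δ = 140.84°  ·
  (4,6): δ = 75.47°  ·
  (5,6): δ = 114.63°  ·
antipodal pairs: 8

count = 8; pairs: (0,3), (0,4), (0,5), (1,4), (1,5), (2,5), (2,6), (3,6)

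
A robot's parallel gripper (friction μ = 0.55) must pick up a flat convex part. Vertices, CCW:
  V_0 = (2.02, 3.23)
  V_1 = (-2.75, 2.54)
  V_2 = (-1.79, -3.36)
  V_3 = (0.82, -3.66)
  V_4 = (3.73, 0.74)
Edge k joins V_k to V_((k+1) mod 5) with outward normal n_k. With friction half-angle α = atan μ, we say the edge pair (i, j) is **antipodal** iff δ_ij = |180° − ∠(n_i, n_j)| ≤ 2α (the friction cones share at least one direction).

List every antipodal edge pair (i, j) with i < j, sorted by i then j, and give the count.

α = atan 0.55 = 28.81°;  2α = 57.62°
n_0 = (-0.1432, +0.9897)
n_1 = (-0.9870, -0.1606)
n_2 = (-0.1142, -0.9935)
n_3 = (+0.8341, -0.5516)
n_4 = (+0.8243, +0.5661)
  (0,1): δ = 88.99°  ·
  (0,2): δ = 14.79°  ✓
  (0,3): δ = 48.29°  ✓
  (0,4): δ = 116.25°  ·
  (1,2): δ = 105.80°  ·
  (1,3): δ = 42.72°  ✓
  (1,4): δ = 25.24°  ✓
  (2,3): δ = 116.92°  ·
  (2,4): δ = 48.96°  ✓
  (3,4): δ = 112.04°  ·
antipodal pairs: 5

count = 5; pairs: (0,2), (0,3), (1,3), (1,4), (2,4)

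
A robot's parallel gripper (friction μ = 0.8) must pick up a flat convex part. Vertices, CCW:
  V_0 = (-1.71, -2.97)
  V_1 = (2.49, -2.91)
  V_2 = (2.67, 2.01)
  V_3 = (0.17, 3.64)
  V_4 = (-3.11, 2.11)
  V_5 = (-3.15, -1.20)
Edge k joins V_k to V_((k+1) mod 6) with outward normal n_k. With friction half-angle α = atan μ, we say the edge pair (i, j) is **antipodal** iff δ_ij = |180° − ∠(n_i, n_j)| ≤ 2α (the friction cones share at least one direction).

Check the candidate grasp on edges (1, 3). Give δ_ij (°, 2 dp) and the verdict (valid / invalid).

α = atan 0.8 = 38.66°;  2α = 77.32°
edge 1: e_1 = (+0.18, +4.92);  n_1 = (+0.9993, -0.0366)
edge 3: e_3 = (-3.28, -1.53);  n_3 = (-0.4227, +0.9063)
∠(n_1, n_3) = 117.10°
δ = |180° − 117.10°| = 62.90°
62.90° ≤ 2α = 77.32°  →  valid

δ = 62.90°, valid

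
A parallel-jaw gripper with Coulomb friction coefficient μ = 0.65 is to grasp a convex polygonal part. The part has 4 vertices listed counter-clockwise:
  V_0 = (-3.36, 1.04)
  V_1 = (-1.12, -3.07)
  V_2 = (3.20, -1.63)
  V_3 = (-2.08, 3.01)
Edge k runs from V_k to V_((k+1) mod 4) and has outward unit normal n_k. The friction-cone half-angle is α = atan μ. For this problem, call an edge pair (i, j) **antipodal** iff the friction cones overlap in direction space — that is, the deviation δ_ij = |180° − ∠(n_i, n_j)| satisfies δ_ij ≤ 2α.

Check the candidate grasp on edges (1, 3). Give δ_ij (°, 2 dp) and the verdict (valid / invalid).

δ = 38.55°, valid

α = atan 0.65 = 33.02°;  2α = 66.05°
edge 1: e_1 = (+4.32, +1.44);  n_1 = (+0.3162, -0.9487)
edge 3: e_3 = (-1.28, -1.97);  n_3 = (-0.8385, +0.5448)
∠(n_1, n_3) = 141.45°
δ = |180° − 141.45°| = 38.55°
38.55° ≤ 2α = 66.05°  →  valid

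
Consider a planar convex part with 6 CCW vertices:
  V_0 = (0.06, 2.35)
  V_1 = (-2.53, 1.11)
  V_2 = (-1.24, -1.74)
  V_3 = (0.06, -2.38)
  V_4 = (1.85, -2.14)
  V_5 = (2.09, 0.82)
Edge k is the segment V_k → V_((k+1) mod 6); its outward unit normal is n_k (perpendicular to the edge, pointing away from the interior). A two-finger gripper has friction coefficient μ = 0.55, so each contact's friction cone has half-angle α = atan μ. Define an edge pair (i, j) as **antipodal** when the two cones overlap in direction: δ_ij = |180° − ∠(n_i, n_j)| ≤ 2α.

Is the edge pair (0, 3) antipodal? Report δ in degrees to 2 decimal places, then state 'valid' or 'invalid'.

δ = 17.95°, valid

α = atan 0.55 = 28.81°;  2α = 57.62°
edge 0: e_0 = (-2.59, -1.24);  n_0 = (-0.4318, +0.9020)
edge 3: e_3 = (+1.79, +0.24);  n_3 = (+0.1329, -0.9911)
∠(n_0, n_3) = 162.05°
δ = |180° − 162.05°| = 17.95°
17.95° ≤ 2α = 57.62°  →  valid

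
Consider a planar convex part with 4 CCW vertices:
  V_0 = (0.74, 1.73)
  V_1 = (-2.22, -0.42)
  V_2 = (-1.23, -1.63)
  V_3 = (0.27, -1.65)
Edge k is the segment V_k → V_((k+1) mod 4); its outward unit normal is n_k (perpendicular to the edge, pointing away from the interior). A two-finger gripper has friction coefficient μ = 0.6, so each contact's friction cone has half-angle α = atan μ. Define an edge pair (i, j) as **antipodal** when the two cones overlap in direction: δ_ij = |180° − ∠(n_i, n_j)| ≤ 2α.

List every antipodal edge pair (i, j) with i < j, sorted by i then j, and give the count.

α = atan 0.6 = 30.96°;  2α = 61.93°
n_0 = (-0.5877, +0.8091)
n_1 = (-0.7740, -0.6332)
n_2 = (-0.0133, -0.9999)
n_3 = (+0.9905, -0.1377)
  (0,1): δ = 86.70°  ·
  (0,2): δ = 36.76°  ✓
  (0,3): δ = 46.09°  ✓
  (1,2): δ = 130.05°  ·
  (1,3): δ = 47.21°  ✓
  (2,3): δ = 97.15°  ·
antipodal pairs: 3

count = 3; pairs: (0,2), (0,3), (1,3)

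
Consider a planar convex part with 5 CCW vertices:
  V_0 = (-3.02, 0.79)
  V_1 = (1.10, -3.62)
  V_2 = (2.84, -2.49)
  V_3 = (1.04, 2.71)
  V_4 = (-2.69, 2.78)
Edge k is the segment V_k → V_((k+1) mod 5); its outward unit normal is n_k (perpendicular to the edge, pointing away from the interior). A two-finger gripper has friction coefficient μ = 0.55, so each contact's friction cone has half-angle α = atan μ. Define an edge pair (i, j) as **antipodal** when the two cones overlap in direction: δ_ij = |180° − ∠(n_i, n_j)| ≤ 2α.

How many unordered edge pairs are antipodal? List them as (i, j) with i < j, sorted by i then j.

count = 5; pairs: (0,2), (0,3), (1,3), (1,4), (2,4)

α = atan 0.55 = 28.81°;  2α = 57.62°
n_0 = (-0.7307, -0.6827)
n_1 = (+0.5446, -0.8387)
n_2 = (+0.9450, +0.3271)
n_3 = (+0.0188, +0.9998)
n_4 = (-0.9865, +0.1636)
  (0,1): δ = 100.05°  ·
  (0,2): δ = 23.96°  ✓
  (0,3): δ = 45.87°  ✓
  (0,4): δ = 127.53°  ·
  (1,2): δ = 103.91°  ·
  (1,3): δ = 34.08°  ✓
  (1,4): δ = 47.58°  ✓
  (2,3): δ = 110.17°  ·
  (2,4): δ = 28.51°  ✓
  (3,4): δ = 98.34°  ·
antipodal pairs: 5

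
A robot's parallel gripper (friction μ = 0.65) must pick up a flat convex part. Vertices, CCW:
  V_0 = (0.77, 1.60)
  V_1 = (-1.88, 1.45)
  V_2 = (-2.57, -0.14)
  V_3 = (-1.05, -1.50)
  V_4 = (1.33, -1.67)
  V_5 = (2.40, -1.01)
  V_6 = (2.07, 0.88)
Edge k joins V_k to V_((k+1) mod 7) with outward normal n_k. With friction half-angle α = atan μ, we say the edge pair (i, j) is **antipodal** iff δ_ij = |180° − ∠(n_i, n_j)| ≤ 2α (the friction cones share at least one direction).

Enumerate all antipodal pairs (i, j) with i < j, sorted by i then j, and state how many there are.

count = 9; pairs: (0,2), (0,3), (0,4), (1,4), (1,5), (2,5), (2,6), (3,6), (4,6)

α = atan 0.65 = 33.02°;  2α = 66.05°
n_0 = (-0.0565, +0.9984)
n_1 = (-0.9173, +0.3981)
n_2 = (-0.6668, -0.7452)
n_3 = (-0.0712, -0.9975)
n_4 = (+0.5250, -0.8511)
n_5 = (+0.9851, +0.1720)
n_6 = (+0.4845, +0.8748)
  (0,1): δ = 116.70°  ·
  (0,2): δ = 45.06°  ✓
  (0,3): δ = 7.33°  ✓
  (0,4): δ = 28.43°  ✓
  (0,5): δ = 96.66°  ·
  (0,6): δ = 147.78°  ·
  (1,2): δ = 108.36°  ·
  (1,3): δ = 70.63°  ·
  (1,4): δ = 34.87°  ✓
  (1,5): δ = 33.36°  ✓
  (1,6): δ = 84.48°  ·
  (2,3): δ = 142.27°  ·
  (2,4): δ = 106.51°  ·
  (2,5): δ = 38.28°  ✓
  (2,6): δ = 12.84°  ✓
  (3,4): δ = 144.25°  ·
  (3,5): δ = 76.01°  ·
  (3,6): δ = 24.89°  ✓
  (4,5): δ = 111.76°  ·
  (4,6): δ = 60.65°  ✓
  (5,6): δ = 128.88°  ·
antipodal pairs: 9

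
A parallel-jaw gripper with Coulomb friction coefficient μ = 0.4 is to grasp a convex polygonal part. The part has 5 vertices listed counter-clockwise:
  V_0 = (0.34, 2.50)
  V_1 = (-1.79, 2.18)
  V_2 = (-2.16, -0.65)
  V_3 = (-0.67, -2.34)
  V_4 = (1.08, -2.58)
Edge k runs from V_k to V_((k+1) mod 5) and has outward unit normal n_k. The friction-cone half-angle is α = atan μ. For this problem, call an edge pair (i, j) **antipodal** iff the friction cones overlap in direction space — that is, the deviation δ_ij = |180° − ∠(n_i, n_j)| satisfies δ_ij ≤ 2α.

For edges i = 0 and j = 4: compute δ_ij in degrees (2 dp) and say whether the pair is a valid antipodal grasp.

α = atan 0.4 = 21.80°;  2α = 43.60°
edge 0: e_0 = (-2.13, -0.32);  n_0 = (-0.1486, +0.9889)
edge 4: e_4 = (-0.74, +5.08);  n_4 = (+0.9896, +0.1441)
∠(n_0, n_4) = 90.26°
δ = |180° − 90.26°| = 89.74°
89.74° > 2α = 43.60°  →  invalid

δ = 89.74°, invalid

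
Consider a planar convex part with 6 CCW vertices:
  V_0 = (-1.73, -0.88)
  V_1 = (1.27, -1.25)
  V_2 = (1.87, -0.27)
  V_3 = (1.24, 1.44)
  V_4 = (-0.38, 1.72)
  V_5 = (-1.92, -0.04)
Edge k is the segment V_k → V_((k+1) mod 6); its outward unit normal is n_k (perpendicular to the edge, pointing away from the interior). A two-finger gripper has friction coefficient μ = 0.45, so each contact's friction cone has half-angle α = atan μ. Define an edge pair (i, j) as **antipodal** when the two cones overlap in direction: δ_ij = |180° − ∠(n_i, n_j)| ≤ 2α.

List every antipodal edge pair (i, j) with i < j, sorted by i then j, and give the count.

α = atan 0.45 = 24.23°;  2α = 48.46°
n_0 = (-0.1224, -0.9925)
n_1 = (+0.8529, -0.5222)
n_2 = (+0.9383, +0.3457)
n_3 = (+0.1703, +0.9854)
n_4 = (-0.7526, +0.6585)
n_5 = (-0.9754, -0.2206)
  (0,1): δ = 114.45°  ·
  (0,2): δ = 62.74°  ·
  (0,3): δ = 2.78°  ✓
  (0,4): δ = 55.85°  ·
  (0,5): δ = 109.78°  ·
  (1,2): δ = 128.30°  ·
  (1,3): δ = 68.33°  ·
  (1,4): δ = 9.71°  ✓
  (1,5): δ = 44.22°  ✓
  (2,3): δ = 120.03°  ·
  (2,4): δ = 61.41°  ·
  (2,5): δ = 7.48°  ✓
  (3,4): δ = 121.38°  ·
  (3,5): δ = 67.45°  ·
  (4,5): δ = 126.07°  ·
antipodal pairs: 4

count = 4; pairs: (0,3), (1,4), (1,5), (2,5)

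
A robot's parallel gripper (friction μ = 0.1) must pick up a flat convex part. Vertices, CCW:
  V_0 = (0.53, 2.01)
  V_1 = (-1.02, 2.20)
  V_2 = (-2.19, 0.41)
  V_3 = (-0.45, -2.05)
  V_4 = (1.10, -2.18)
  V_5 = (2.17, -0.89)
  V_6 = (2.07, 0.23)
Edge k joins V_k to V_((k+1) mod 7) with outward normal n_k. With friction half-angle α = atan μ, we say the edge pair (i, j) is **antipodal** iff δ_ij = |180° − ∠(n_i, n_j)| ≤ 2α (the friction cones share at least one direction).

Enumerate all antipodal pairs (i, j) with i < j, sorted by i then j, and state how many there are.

α = atan 0.1 = 5.71°;  2α = 11.42°
n_0 = (+0.1217, +0.9926)
n_1 = (-0.8371, +0.5471)
n_2 = (-0.8164, -0.5775)
n_3 = (-0.0836, -0.9965)
n_4 = (+0.7697, -0.6384)
n_5 = (+0.9960, +0.0889)
n_6 = (+0.7562, +0.6543)
  (0,1): δ = 116.18°  ·
  (0,2): δ = 47.74°  ·
  (0,3): δ = 2.19°  ✓
  (0,4): δ = 57.31°  ·
  (0,5): δ = 102.09°  ·
  (0,6): δ = 137.85°  ·
  (1,2): δ = 111.56°  ·
  (1,3): δ = 61.62°  ·
  (1,4): δ = 6.50°  ✓
  (1,5): δ = 38.27°  ·
  (1,6): δ = 74.04°  ·
  (2,3): δ = 130.07°  ·
  (2,4): δ = 74.95°  ·
  (2,5): δ = 30.17°  ·
  (2,6): δ = 5.59°  ✓
  (3,4): δ = 124.88°  ·
  (3,5): δ = 80.10°  ·
  (3,6): δ = 44.34°  ·
  (4,5): δ = 135.22°  ·
  (4,6): δ = 99.46°  ·
  (5,6): δ = 144.24°  ·
antipodal pairs: 3

count = 3; pairs: (0,3), (1,4), (2,6)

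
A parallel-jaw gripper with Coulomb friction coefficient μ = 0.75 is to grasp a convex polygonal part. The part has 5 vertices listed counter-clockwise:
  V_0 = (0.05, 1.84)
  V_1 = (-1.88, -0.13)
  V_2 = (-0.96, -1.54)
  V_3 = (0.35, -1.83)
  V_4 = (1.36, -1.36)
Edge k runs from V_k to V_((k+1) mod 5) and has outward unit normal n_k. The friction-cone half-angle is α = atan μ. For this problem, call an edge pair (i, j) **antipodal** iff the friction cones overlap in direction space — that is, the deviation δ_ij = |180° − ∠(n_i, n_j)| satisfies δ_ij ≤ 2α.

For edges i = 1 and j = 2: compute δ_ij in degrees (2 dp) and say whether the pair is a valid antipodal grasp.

α = atan 0.75 = 36.87°;  2α = 73.74°
edge 1: e_1 = (+0.92, -1.41);  n_1 = (-0.8375, -0.5464)
edge 2: e_2 = (+1.31, -0.29);  n_2 = (-0.2161, -0.9764)
∠(n_1, n_2) = 44.39°
δ = |180° − 44.39°| = 135.61°
135.61° > 2α = 73.74°  →  invalid

δ = 135.61°, invalid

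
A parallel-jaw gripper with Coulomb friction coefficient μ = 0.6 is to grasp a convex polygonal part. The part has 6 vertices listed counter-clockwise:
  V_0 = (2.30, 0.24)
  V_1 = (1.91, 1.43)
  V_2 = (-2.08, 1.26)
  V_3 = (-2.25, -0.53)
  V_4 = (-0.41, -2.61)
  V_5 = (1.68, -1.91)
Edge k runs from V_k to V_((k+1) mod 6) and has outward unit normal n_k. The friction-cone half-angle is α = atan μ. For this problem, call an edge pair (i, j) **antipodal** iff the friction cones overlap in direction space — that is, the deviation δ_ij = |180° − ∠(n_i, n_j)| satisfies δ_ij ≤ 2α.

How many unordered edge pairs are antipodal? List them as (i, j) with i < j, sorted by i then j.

α = atan 0.6 = 30.96°;  2α = 61.93°
n_0 = (+0.9503, +0.3114)
n_1 = (-0.0426, +0.9991)
n_2 = (-0.9955, +0.0945)
n_3 = (-0.7490, -0.6626)
n_4 = (+0.3176, -0.9482)
n_5 = (+0.9608, -0.2771)
  (0,1): δ = 105.71°  ·
  (0,2): δ = 23.57°  ✓
  (0,3): δ = 23.35°  ✓
  (0,4): δ = 90.37°  ·
  (0,5): δ = 145.77°  ·
  (1,2): δ = 97.86°  ·
  (1,3): δ = 50.94°  ✓
  (1,4): δ = 16.08°  ✓
  (1,5): δ = 71.47°  ·
  (2,3): δ = 133.08°  ·
  (2,4): δ = 66.06°  ·
  (2,5): δ = 10.66°  ✓
  (3,4): δ = 112.98°  ·
  (3,5): δ = 57.58°  ✓
  (4,5): δ = 124.60°  ·
antipodal pairs: 6

count = 6; pairs: (0,2), (0,3), (1,3), (1,4), (2,5), (3,5)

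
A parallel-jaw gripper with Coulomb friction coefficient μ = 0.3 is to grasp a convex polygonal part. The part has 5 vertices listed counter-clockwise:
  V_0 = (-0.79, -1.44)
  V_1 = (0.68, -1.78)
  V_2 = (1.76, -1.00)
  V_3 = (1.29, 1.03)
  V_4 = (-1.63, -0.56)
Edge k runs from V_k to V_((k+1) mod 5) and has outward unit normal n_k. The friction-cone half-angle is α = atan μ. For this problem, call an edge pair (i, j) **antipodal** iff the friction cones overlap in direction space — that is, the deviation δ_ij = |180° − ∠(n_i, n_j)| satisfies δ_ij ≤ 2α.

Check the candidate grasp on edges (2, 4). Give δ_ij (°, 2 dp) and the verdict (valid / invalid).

δ = 30.63°, valid

α = atan 0.3 = 16.70°;  2α = 33.40°
edge 2: e_2 = (-0.47, +2.03);  n_2 = (+0.9742, +0.2256)
edge 4: e_4 = (+0.84, -0.88);  n_4 = (-0.7234, -0.6905)
∠(n_2, n_4) = 149.37°
δ = |180° − 149.37°| = 30.63°
30.63° ≤ 2α = 33.40°  →  valid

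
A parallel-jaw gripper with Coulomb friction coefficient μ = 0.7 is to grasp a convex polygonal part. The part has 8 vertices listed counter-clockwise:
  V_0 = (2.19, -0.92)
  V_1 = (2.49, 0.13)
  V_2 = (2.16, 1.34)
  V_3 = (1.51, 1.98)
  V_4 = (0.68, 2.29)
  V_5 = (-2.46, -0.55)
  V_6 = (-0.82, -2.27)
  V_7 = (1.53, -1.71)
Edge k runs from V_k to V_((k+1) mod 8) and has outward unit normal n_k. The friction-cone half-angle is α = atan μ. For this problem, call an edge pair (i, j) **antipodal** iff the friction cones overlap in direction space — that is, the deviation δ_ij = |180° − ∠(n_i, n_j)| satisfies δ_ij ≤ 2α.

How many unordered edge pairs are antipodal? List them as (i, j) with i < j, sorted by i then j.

α = atan 0.7 = 34.99°;  2α = 69.98°
n_0 = (+0.9615, -0.2747)
n_1 = (+0.9648, +0.2631)
n_2 = (+0.7016, +0.7126)
n_3 = (+0.3499, +0.9368)
n_4 = (-0.6708, +0.7416)
n_5 = (-0.7237, -0.6901)
n_6 = (+0.2318, -0.9728)
n_7 = (+0.7674, -0.6411)
  (0,1): δ = 148.80°  ·
  (0,2): δ = 118.61°  ·
  (0,3): δ = 94.53°  ·
  (0,4): δ = 31.93°  ✓
  (0,5): δ = 59.58°  ✓
  (0,6): δ = 119.35°  ·
  (0,7): δ = 156.07°  ·
  (1,2): δ = 149.81°  ·
  (1,3): δ = 125.74°  ·
  (1,4): δ = 63.13°  ✓
  (1,5): δ = 28.38°  ✓
  (1,6): δ = 88.15°  ·
  (1,7): δ = 124.87°  ·
  (2,3): δ = 155.92°  ·
  (2,4): δ = 93.32°  ·
  (2,5): δ = 1.81°  ✓
  (2,6): δ = 57.96°  ✓
  (2,7): δ = 94.68°  ·
  (3,4): δ = 117.39°  ·
  (3,5): δ = 25.88°  ✓
  (3,6): δ = 33.88°  ✓
  (3,7): δ = 70.60°  ·
  (4,5): δ = 88.49°  ·
  (4,6): δ = 28.72°  ✓
  (4,7): δ = 8.00°  ✓
  (5,6): δ = 120.23°  ·
  (5,7): δ = 83.51°  ·
  (6,7): δ = 143.28°  ·
antipodal pairs: 10

count = 10; pairs: (0,4), (0,5), (1,4), (1,5), (2,5), (2,6), (3,5), (3,6), (4,6), (4,7)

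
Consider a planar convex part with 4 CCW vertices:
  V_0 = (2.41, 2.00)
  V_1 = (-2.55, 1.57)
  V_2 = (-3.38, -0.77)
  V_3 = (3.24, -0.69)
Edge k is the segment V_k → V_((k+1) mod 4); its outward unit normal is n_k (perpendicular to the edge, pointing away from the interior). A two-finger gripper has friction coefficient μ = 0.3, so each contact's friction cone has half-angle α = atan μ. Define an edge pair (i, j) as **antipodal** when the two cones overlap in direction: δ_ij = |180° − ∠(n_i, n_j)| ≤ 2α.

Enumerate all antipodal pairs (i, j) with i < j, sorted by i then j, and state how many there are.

count = 1; pairs: (0,2)

α = atan 0.3 = 16.70°;  2α = 33.40°
n_0 = (-0.0864, +0.9963)
n_1 = (-0.9425, +0.3343)
n_2 = (+0.0121, -0.9999)
n_3 = (+0.9555, +0.2948)
  (0,1): δ = 114.48°  ·
  (0,2): δ = 4.26°  ✓
  (0,3): δ = 102.19°  ·
  (1,2): δ = 69.78°  ·
  (1,3): δ = 36.68°  ·
  (2,3): δ = 73.54°  ·
antipodal pairs: 1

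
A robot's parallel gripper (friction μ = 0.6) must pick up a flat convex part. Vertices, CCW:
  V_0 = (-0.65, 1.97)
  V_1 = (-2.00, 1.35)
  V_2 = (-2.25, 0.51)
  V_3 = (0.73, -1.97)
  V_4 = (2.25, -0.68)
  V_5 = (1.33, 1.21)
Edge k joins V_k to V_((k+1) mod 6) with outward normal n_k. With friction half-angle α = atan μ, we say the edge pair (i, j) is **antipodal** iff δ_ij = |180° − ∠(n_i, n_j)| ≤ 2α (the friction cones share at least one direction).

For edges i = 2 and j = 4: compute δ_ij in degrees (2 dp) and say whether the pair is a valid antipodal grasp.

α = atan 0.6 = 30.96°;  2α = 61.93°
edge 2: e_2 = (+2.98, -2.48);  n_2 = (-0.6397, -0.7686)
edge 4: e_4 = (-0.92, +1.89);  n_4 = (+0.8991, +0.4377)
∠(n_2, n_4) = 155.72°
δ = |180° − 155.72°| = 24.28°
24.28° ≤ 2α = 61.93°  →  valid

δ = 24.28°, valid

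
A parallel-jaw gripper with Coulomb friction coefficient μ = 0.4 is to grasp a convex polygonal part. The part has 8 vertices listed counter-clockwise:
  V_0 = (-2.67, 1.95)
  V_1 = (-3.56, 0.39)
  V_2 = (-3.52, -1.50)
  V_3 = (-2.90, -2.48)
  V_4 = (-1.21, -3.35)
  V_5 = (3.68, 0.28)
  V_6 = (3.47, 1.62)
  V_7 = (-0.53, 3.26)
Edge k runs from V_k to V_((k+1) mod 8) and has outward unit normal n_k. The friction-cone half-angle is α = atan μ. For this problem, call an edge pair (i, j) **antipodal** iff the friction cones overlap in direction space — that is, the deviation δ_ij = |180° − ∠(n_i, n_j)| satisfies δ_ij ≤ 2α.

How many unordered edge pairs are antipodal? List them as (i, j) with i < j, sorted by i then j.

count = 7; pairs: (0,4), (0,5), (1,5), (2,5), (2,6), (3,6), (4,7)

α = atan 0.4 = 21.80°;  2α = 43.60°
n_0 = (-0.8686, +0.4955)
n_1 = (-0.9998, -0.0212)
n_2 = (-0.8451, -0.5346)
n_3 = (-0.4577, -0.8891)
n_4 = (+0.5961, -0.8029)
n_5 = (+0.9879, +0.1548)
n_6 = (+0.3794, +0.9253)
n_7 = (-0.5221, +0.8529)
  (0,1): δ = 149.08°  ·
  (0,2): δ = 117.98°  ·
  (0,3): δ = 87.53°  ·
  (0,4): δ = 23.71°  ✓
  (0,5): δ = 38.61°  ✓
  (0,6): δ = 97.41°  ·
  (0,7): δ = 151.18°  ·
  (1,2): δ = 148.89°  ·
  (1,3): δ = 118.45°  ·
  (1,4): δ = 54.62°  ·
  (1,5): δ = 7.69°  ✓
  (1,6): δ = 66.49°  ·
  (1,7): δ = 120.26°  ·
  (2,3): δ = 149.56°  ·
  (2,4): δ = 85.73°  ·
  (2,5): δ = 23.41°  ✓
  (2,6): δ = 35.39°  ✓
  (2,7): δ = 89.15°  ·
  (3,4): δ = 116.17°  ·
  (3,5): δ = 53.85°  ·
  (3,6): δ = 4.95°  ✓
  (3,7): δ = 58.71°  ·
  (4,5): δ = 117.68°  ·
  (4,6): δ = 58.88°  ·
  (4,7): δ = 5.11°  ✓
  (5,6): δ = 121.20°  ·
  (5,7): δ = 67.43°  ·
  (6,7): δ = 126.23°  ·
antipodal pairs: 7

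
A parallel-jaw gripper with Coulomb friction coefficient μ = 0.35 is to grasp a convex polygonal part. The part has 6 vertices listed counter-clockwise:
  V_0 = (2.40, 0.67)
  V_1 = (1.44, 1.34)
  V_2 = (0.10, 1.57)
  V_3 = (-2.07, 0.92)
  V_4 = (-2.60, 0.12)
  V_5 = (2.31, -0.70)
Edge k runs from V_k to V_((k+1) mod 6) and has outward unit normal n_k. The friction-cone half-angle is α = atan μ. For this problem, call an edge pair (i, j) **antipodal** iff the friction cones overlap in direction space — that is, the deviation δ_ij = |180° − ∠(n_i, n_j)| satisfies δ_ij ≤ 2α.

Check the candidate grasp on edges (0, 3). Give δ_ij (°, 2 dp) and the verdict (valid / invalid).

δ = 88.61°, invalid

α = atan 0.35 = 19.29°;  2α = 38.58°
edge 0: e_0 = (-0.96, +0.67);  n_0 = (+0.5723, +0.8200)
edge 3: e_3 = (-0.53, -0.80);  n_3 = (-0.8336, +0.5523)
∠(n_0, n_3) = 91.39°
δ = |180° − 91.39°| = 88.61°
88.61° > 2α = 38.58°  →  invalid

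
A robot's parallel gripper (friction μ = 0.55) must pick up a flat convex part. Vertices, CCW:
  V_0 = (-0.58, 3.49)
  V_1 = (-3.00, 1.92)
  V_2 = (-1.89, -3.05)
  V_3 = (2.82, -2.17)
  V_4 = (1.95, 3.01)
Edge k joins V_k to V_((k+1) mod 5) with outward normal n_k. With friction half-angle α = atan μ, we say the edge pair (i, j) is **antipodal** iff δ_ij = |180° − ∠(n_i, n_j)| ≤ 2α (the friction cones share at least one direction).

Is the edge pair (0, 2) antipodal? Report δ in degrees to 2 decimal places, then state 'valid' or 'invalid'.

α = atan 0.55 = 28.81°;  2α = 57.62°
edge 0: e_0 = (-2.42, -1.57);  n_0 = (-0.5443, +0.8389)
edge 2: e_2 = (+4.71, +0.88);  n_2 = (+0.1837, -0.9830)
∠(n_0, n_2) = 157.61°
δ = |180° − 157.61°| = 22.39°
22.39° ≤ 2α = 57.62°  →  valid

δ = 22.39°, valid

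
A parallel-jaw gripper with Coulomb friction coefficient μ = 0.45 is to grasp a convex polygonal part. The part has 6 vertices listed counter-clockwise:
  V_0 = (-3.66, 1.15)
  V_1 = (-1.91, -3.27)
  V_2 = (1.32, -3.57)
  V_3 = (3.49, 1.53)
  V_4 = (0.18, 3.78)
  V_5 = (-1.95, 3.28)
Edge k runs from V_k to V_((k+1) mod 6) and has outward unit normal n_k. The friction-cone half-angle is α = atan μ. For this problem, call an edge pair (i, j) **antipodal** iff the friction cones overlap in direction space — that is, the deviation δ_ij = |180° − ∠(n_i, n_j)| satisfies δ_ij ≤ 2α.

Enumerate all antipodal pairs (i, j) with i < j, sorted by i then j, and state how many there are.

count = 5; pairs: (0,2), (0,3), (1,3), (1,4), (2,5)

α = atan 0.45 = 24.23°;  2α = 48.46°
n_0 = (-0.9298, -0.3681)
n_1 = (-0.0925, -0.9957)
n_2 = (+0.9202, -0.3915)
n_3 = (+0.5622, +0.8270)
n_4 = (-0.2285, +0.9735)
n_5 = (-0.7798, +0.6260)
  (0,1): δ = 116.91°  ·
  (0,2): δ = 44.65°  ✓
  (0,3): δ = 34.19°  ✓
  (0,4): δ = 81.61°  ·
  (0,5): δ = 119.64°  ·
  (1,2): δ = 107.74°  ·
  (1,3): δ = 28.90°  ✓
  (1,4): δ = 18.52°  ✓
  (1,5): δ = 56.55°  ·
  (2,3): δ = 101.16°  ·
  (2,4): δ = 53.74°  ·
  (2,5): δ = 15.71°  ✓
  (3,4): δ = 132.58°  ·
  (3,5): δ = 94.55°  ·
  (4,5): δ = 141.97°  ·
antipodal pairs: 5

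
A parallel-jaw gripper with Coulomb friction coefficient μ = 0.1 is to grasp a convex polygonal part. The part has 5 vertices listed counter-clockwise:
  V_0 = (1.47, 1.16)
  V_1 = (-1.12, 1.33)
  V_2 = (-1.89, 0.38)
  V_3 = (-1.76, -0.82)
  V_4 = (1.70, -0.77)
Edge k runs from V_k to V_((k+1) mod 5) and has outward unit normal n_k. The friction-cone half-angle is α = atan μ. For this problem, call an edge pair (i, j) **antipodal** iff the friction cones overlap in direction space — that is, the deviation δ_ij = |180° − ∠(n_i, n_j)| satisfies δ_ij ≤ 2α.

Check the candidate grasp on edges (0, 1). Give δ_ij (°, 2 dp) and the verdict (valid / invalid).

δ = 125.27°, invalid

α = atan 0.1 = 5.71°;  2α = 11.42°
edge 0: e_0 = (-2.59, +0.17);  n_0 = (+0.0655, +0.9979)
edge 1: e_1 = (-0.77, -0.95);  n_1 = (-0.7769, +0.6297)
∠(n_0, n_1) = 54.73°
δ = |180° − 54.73°| = 125.27°
125.27° > 2α = 11.42°  →  invalid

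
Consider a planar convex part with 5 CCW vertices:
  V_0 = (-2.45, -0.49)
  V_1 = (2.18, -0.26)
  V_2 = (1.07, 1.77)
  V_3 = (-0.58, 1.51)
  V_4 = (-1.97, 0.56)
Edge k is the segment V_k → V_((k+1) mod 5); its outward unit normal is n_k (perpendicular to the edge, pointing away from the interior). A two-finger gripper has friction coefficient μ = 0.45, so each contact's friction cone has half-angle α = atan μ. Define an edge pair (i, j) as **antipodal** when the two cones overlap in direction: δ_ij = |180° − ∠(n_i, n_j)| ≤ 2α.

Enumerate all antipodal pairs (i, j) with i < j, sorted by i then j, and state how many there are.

count = 2; pairs: (0,2), (0,3)

α = atan 0.45 = 24.23°;  2α = 48.46°
n_0 = (+0.0496, -0.9988)
n_1 = (+0.8774, +0.4798)
n_2 = (-0.1557, +0.9878)
n_3 = (-0.5643, +0.8256)
n_4 = (-0.9095, +0.4158)
  (0,1): δ = 64.17°  ·
  (0,2): δ = 6.11°  ✓
  (0,3): δ = 31.51°  ✓
  (0,4): δ = 62.59°  ·
  (1,2): δ = 109.71°  ·
  (1,3): δ = 84.32°  ·
  (1,4): δ = 53.24°  ·
  (2,3): δ = 154.60°  ·
  (2,4): δ = 123.52°  ·
  (3,4): δ = 148.92°  ·
antipodal pairs: 2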